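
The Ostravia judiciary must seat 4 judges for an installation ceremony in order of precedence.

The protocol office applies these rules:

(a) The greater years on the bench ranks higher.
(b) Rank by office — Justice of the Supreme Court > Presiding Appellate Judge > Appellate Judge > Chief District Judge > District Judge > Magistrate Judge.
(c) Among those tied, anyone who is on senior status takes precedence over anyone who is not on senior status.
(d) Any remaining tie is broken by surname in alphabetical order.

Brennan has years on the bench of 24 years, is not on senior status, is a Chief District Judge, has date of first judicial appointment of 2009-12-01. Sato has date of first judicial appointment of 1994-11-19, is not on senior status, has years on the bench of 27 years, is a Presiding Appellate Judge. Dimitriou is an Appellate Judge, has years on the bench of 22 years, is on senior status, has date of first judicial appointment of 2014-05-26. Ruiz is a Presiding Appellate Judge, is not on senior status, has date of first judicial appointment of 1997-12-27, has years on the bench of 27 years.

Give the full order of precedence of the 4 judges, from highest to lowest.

By years on the bench (higher first): Ruiz and Sato (both 27 years); then Brennan (24 years); then Dimitriou (22 years).
Ruiz and Sato are each Presiding Appellate Judge, so the next rule applies.
Ruiz and Sato are each not on senior status, so the next rule applies.
Among Ruiz and Sato, alphabetically by surname: Ruiz before Sato.
Full order: Ruiz, Sato, Brennan, Dimitriou.

Ruiz, Sato, Brennan, Dimitriou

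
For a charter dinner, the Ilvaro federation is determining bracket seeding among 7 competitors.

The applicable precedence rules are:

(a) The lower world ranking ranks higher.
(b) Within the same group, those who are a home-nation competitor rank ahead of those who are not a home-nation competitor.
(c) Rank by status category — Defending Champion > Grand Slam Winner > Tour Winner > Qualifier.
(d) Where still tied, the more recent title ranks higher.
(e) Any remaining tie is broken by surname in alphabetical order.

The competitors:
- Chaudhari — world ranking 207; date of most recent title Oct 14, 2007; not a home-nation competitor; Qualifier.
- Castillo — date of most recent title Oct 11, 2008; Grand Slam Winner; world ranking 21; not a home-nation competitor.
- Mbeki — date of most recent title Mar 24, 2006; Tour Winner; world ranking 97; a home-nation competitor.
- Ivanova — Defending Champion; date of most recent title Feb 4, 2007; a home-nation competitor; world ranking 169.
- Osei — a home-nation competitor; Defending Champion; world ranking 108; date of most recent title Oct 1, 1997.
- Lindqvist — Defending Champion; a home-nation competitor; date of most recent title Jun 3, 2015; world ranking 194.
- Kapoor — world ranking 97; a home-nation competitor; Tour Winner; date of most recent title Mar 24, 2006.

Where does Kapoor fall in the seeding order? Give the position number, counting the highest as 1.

By world ranking (lower first): Castillo (21); then Kapoor and Mbeki (both 97); then Osei (108); then Ivanova (169); then Lindqvist (194); then Chaudhari (207).
Kapoor and Mbeki are each a home-nation competitor, so the next rule applies.
Kapoor and Mbeki are each Tour Winner, so the next rule applies.
Kapoor and Mbeki both have date of most recent title Mar 24, 2006, so the next rule applies.
Among Kapoor and Mbeki, alphabetically by surname: Kapoor before Mbeki.
Order: Castillo, Kapoor, Mbeki, Osei, Ivanova, Lindqvist, Chaudhari. So position 2.

2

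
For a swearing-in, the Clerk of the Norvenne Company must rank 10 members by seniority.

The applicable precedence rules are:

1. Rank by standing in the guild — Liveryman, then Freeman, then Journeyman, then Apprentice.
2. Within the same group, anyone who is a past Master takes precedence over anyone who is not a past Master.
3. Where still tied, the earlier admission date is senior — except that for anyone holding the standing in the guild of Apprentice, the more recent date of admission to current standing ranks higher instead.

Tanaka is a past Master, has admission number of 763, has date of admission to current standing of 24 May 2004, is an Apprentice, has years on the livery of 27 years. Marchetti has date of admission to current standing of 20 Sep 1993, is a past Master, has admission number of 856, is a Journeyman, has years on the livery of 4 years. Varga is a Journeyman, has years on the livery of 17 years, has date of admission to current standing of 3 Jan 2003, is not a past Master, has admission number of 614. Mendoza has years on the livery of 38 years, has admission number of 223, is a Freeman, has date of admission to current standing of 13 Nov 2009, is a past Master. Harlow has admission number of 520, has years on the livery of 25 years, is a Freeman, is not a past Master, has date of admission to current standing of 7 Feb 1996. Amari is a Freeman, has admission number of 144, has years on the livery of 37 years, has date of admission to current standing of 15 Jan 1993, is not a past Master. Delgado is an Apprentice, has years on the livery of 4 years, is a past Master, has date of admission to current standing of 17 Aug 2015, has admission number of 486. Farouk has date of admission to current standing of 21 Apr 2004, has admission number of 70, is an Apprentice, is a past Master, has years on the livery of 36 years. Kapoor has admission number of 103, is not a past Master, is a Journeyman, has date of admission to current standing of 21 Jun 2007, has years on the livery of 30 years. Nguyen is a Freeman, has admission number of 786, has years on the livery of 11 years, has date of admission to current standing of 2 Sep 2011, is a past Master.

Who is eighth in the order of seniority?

By standing in the guild: Mendoza, Nguyen, Amari and Harlow (Freeman); then Marchetti, Varga and Kapoor (Journeyman); then Delgado, Tanaka and Farouk (Apprentice).
Among Mendoza, Nguyen, Amari and Harlow, a past Master before not a past Master: Mendoza and Nguyen (a past Master) before Amari and Harlow (not a past Master).
Among Mendoza and Nguyen, by date of admission to current standing (earlier first): Mendoza (13 Nov 2009) before Nguyen (2 Sep 2011).
Among Amari and Harlow, by date of admission to current standing (earlier first): Amari (15 Jan 1993) before Harlow (7 Feb 1996).
Among Marchetti, Varga and Kapoor, a past Master before not a past Master: Marchetti (a past Master) before Varga and Kapoor (not a past Master).
Among Varga and Kapoor, by date of admission to current standing (earlier first): Varga (3 Jan 2003) before Kapoor (21 Jun 2007).
Delgado, Tanaka and Farouk are each a past Master, so the next rule applies.
Among Delgado, Tanaka and Farouk, by date of admission to current standing (later first) (reversed rule for this group): Delgado (17 Aug 2015) before Tanaka (24 May 2004) before Farouk (21 Apr 2004).
Order: Mendoza, Nguyen, Amari, Harlow, Marchetti, Varga, Kapoor, Delgado, Tanaka, Farouk.

Delgado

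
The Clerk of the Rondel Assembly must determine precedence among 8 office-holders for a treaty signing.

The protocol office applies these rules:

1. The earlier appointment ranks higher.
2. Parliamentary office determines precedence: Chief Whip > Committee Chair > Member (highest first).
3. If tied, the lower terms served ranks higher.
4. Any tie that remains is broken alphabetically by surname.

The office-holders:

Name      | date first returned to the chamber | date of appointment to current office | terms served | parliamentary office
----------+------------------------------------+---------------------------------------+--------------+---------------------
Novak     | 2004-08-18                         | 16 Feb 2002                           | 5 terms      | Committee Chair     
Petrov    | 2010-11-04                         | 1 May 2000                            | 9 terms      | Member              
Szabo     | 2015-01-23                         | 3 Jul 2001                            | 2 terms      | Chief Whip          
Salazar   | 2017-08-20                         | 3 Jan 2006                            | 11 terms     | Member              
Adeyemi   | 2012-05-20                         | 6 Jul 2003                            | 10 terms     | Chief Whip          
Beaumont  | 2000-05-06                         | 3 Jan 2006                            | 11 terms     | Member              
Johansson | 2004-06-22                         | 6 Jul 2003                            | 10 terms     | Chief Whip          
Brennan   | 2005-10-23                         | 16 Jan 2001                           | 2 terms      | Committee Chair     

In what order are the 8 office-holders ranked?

Petrov, Brennan, Szabo, Novak, Adeyemi, Johansson, Beaumont, Salazar

By date of appointment to current office (earlier first): Petrov (1 May 2000); then Brennan (16 Jan 2001); then Szabo (3 Jul 2001); then Novak (16 Feb 2002); then Adeyemi and Johansson (both 6 Jul 2003); then Beaumont and Salazar (both 3 Jan 2006).
Adeyemi and Johansson are each Chief Whip, so the next rule applies.
Adeyemi and Johansson both have terms served 10 terms, so the next rule applies.
Among Adeyemi and Johansson, alphabetically by surname: Adeyemi before Johansson.
Beaumont and Salazar are each Member, so the next rule applies.
Beaumont and Salazar both have terms served 11 terms, so the next rule applies.
Among Beaumont and Salazar, alphabetically by surname: Beaumont before Salazar.
Full order: Petrov, Brennan, Szabo, Novak, Adeyemi, Johansson, Beaumont, Salazar.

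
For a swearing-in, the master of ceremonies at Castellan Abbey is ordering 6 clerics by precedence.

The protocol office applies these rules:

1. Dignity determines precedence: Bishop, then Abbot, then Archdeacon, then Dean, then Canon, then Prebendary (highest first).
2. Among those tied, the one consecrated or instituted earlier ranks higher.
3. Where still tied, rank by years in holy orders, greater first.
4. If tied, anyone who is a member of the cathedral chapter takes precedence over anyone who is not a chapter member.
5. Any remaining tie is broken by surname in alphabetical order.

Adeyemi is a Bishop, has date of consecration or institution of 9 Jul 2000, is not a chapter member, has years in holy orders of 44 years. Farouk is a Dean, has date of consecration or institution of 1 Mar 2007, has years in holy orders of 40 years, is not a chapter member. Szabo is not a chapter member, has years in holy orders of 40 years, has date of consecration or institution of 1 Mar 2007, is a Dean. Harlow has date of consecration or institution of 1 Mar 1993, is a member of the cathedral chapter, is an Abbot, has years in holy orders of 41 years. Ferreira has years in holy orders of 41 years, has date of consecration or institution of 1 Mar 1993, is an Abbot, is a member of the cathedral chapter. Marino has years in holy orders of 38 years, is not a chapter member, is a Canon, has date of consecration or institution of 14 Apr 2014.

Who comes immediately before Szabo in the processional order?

Farouk

By dignity: Adeyemi (Bishop); then Ferreira and Harlow (Abbot); then Farouk and Szabo (Dean); then Marino (Canon).
Ferreira and Harlow both have date of consecration or institution 1 Mar 1993, so the next rule applies.
Ferreira and Harlow both have years in holy orders 41 years, so the next rule applies.
Ferreira and Harlow are each a member of the cathedral chapter, so the next rule applies.
Among Ferreira and Harlow, alphabetically by surname: Ferreira before Harlow.
Farouk and Szabo both have date of consecration or institution 1 Mar 2007, so the next rule applies.
Farouk and Szabo both have years in holy orders 40 years, so the next rule applies.
Farouk and Szabo are each not a chapter member, so the next rule applies.
Among Farouk and Szabo, alphabetically by surname: Farouk before Szabo.
Order: Adeyemi, Ferreira, Harlow, Farouk, Szabo, Marino.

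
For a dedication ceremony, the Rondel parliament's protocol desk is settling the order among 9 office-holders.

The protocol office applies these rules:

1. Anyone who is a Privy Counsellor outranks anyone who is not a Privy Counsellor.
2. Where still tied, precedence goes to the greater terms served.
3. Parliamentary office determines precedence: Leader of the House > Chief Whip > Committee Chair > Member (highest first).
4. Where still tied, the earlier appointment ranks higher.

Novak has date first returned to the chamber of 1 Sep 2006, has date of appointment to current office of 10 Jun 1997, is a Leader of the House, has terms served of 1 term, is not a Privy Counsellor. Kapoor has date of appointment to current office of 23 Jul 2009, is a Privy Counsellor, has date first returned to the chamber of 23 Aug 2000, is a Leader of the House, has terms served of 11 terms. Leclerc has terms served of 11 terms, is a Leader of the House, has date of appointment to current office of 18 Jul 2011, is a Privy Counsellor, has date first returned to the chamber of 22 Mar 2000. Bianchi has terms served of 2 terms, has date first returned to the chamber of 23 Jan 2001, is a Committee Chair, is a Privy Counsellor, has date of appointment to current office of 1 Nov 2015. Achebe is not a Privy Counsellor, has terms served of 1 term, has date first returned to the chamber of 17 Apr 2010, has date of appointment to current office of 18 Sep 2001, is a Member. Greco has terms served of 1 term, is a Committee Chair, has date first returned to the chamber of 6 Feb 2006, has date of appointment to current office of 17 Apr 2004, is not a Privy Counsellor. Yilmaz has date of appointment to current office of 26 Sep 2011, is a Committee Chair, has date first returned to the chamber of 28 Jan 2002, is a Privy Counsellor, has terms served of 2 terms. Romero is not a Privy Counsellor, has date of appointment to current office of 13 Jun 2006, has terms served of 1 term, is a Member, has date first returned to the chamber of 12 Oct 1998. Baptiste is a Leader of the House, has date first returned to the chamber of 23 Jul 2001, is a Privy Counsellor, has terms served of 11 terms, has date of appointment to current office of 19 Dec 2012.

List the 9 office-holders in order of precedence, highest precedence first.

By the first rule: Kapoor, Leclerc, Baptiste, Yilmaz and Bianchi (each a Privy Counsellor); then Novak, Greco, Achebe and Romero (each not a Privy Counsellor).
Among Kapoor, Leclerc, Baptiste, Yilmaz and Bianchi, by terms served (higher first): Kapoor, Leclerc and Baptiste (11 terms) before Yilmaz and Bianchi (2 terms).
Kapoor, Leclerc and Baptiste are each Leader of the House, so the next rule applies.
Among Kapoor, Leclerc and Baptiste, by date of appointment to current office (earlier first): Kapoor (23 Jul 2009) before Leclerc (18 Jul 2011) before Baptiste (19 Dec 2012).
Yilmaz and Bianchi are each Committee Chair, so the next rule applies.
Among Yilmaz and Bianchi, by date of appointment to current office (earlier first): Yilmaz (26 Sep 2011) before Bianchi (1 Nov 2015).
Novak, Greco, Achebe and Romero all have terms served 1 term, so the next rule applies.
Among Novak, Greco, Achebe and Romero, by parliamentary office: Novak (Leader of the House) before Greco (Committee Chair) before Achebe and Romero (Member).
Among Achebe and Romero, by date of appointment to current office (earlier first): Achebe (18 Sep 2001) before Romero (13 Jun 2006).
Full order: Kapoor, Leclerc, Baptiste, Yilmaz, Bianchi, Novak, Greco, Achebe, Romero.

Kapoor, Leclerc, Baptiste, Yilmaz, Bianchi, Novak, Greco, Achebe, Romero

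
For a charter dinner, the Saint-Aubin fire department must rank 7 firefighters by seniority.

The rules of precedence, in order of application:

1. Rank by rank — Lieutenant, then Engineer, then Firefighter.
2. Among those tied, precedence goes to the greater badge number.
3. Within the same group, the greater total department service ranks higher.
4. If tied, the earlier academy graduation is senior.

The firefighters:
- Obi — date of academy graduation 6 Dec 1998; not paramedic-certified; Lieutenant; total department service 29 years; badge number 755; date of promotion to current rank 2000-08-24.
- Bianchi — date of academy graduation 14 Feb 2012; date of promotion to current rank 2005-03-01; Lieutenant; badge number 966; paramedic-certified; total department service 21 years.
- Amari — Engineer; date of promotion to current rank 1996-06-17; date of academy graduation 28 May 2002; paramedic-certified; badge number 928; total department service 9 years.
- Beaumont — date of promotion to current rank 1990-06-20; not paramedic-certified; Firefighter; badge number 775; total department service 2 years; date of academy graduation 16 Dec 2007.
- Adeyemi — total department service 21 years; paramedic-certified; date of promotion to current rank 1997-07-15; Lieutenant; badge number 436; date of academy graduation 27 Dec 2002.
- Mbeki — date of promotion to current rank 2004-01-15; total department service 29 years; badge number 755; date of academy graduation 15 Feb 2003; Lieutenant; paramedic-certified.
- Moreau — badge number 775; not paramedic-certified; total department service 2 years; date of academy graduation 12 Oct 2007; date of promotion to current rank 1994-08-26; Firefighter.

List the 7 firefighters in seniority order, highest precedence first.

Bianchi, Obi, Mbeki, Adeyemi, Amari, Moreau, Beaumont

By rank: Bianchi, Obi, Mbeki and Adeyemi (Lieutenant); then Amari (Engineer); then Moreau and Beaumont (Firefighter).
Among Bianchi, Obi, Mbeki and Adeyemi, by badge number (higher first): Bianchi (966) before Obi and Mbeki (755) before Adeyemi (436).
Obi and Mbeki both have total department service 29 years, so the next rule applies.
Among Obi and Mbeki, by date of academy graduation (earlier first): Obi (6 Dec 1998) before Mbeki (15 Feb 2003).
Moreau and Beaumont both have badge number 775, so the next rule applies.
Moreau and Beaumont both have total department service 2 years, so the next rule applies.
Among Moreau and Beaumont, by date of academy graduation (earlier first): Moreau (12 Oct 2007) before Beaumont (16 Dec 2007).
Full order: Bianchi, Obi, Mbeki, Adeyemi, Amari, Moreau, Beaumont.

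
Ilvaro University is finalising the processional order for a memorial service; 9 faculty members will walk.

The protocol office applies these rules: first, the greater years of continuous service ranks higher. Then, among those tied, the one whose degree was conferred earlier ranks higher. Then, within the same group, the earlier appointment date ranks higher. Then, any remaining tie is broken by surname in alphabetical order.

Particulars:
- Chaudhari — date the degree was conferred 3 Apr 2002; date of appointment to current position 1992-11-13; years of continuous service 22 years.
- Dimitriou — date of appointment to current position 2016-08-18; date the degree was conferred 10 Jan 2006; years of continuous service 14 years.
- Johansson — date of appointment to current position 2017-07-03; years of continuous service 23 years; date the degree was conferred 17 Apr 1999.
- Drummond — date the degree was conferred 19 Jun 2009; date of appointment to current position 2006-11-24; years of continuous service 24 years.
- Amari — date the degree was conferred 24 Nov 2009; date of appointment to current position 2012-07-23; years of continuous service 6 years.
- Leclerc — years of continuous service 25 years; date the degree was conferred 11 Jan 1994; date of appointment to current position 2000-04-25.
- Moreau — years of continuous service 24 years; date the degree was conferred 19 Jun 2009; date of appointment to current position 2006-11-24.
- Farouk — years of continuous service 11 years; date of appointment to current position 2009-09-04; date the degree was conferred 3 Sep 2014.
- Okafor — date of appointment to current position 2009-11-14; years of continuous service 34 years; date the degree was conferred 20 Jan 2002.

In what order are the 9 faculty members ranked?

By years of continuous service (higher first): Okafor (34 years); then Leclerc (25 years); then Drummond and Moreau (both 24 years); then Johansson (23 years); then Chaudhari (22 years); then Dimitriou (14 years); then Farouk (11 years); then Amari (6 years).
Drummond and Moreau both have date the degree was conferred 19 Jun 2009, so the next rule applies.
Drummond and Moreau both have date of appointment to current position 2006-11-24, so the next rule applies.
Among Drummond and Moreau, alphabetically by surname: Drummond before Moreau.
Full order: Okafor, Leclerc, Drummond, Moreau, Johansson, Chaudhari, Dimitriou, Farouk, Amari.

Okafor, Leclerc, Drummond, Moreau, Johansson, Chaudhari, Dimitriou, Farouk, Amari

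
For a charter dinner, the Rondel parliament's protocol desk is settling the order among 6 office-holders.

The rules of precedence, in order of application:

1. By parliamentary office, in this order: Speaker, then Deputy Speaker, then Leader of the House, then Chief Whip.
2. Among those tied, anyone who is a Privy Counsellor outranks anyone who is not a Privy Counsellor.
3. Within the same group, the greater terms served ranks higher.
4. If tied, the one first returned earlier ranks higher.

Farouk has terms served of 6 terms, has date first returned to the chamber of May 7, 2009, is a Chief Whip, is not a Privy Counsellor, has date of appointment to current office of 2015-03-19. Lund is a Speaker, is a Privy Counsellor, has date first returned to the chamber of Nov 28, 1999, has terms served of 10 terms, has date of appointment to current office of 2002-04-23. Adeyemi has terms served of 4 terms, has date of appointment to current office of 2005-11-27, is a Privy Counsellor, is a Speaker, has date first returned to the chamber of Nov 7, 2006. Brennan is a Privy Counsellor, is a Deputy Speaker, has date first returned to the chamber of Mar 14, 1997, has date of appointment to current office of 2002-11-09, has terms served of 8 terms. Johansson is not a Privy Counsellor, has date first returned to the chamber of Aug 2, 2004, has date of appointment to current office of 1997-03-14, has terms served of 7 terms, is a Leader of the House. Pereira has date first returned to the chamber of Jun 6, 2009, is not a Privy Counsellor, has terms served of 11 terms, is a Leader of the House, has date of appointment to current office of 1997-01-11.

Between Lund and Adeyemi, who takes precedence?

By parliamentary office: Lund and Adeyemi (Speaker); then Brennan (Deputy Speaker); then Pereira and Johansson (Leader of the House); then Farouk (Chief Whip).
Lund and Adeyemi are each a Privy Counsellor, so the next rule applies.
Among Lund and Adeyemi, by terms served (higher first): Lund (10 terms) before Adeyemi (4 terms).
Pereira and Johansson are each not a Privy Counsellor, so the next rule applies.
Among Pereira and Johansson, by terms served (higher first): Pereira (11 terms) before Johansson (7 terms).
So Lund takes precedence.

Lund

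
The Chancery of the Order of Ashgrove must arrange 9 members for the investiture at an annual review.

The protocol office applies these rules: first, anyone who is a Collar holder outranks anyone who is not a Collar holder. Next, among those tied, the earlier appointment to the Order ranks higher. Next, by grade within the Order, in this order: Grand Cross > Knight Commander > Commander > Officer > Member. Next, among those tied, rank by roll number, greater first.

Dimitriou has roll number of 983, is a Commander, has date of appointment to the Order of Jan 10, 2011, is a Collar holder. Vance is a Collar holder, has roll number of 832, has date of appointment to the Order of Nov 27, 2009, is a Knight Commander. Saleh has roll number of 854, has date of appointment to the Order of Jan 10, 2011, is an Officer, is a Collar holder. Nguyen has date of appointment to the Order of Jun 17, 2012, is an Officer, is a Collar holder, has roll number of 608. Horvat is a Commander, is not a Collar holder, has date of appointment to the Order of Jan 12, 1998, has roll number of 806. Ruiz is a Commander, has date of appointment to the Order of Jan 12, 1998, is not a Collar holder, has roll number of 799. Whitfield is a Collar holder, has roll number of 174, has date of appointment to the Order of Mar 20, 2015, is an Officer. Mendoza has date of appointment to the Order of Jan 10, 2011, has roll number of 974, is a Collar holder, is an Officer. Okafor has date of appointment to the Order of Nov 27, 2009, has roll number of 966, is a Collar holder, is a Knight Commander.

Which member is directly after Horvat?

Ruiz

By the first rule: Okafor, Vance, Dimitriou, Mendoza, Saleh, Nguyen and Whitfield (each a Collar holder); then Horvat and Ruiz (both not a Collar holder).
Among Okafor, Vance, Dimitriou, Mendoza, Saleh, Nguyen and Whitfield, by date of appointment to the Order (earlier first): Okafor and Vance (Nov 27, 2009) before Dimitriou, Mendoza and Saleh (Jan 10, 2011) before Nguyen (Jun 17, 2012) before Whitfield (Mar 20, 2015).
Okafor and Vance are each Knight Commander, so the next rule applies.
Among Okafor and Vance, by roll number (higher first): Okafor (966) before Vance (832).
Among Dimitriou, Mendoza and Saleh, by grade within the Order: Dimitriou (Commander) before Mendoza and Saleh (Officer).
Among Mendoza and Saleh, by roll number (higher first): Mendoza (974) before Saleh (854).
Horvat and Ruiz both have date of appointment to the Order Jan 12, 1998, so the next rule applies.
Horvat and Ruiz are each Commander, so the next rule applies.
Among Horvat and Ruiz, by roll number (higher first): Horvat (806) before Ruiz (799).
Order: Okafor, Vance, Dimitriou, Mendoza, Saleh, Nguyen, Whitfield, Horvat, Ruiz.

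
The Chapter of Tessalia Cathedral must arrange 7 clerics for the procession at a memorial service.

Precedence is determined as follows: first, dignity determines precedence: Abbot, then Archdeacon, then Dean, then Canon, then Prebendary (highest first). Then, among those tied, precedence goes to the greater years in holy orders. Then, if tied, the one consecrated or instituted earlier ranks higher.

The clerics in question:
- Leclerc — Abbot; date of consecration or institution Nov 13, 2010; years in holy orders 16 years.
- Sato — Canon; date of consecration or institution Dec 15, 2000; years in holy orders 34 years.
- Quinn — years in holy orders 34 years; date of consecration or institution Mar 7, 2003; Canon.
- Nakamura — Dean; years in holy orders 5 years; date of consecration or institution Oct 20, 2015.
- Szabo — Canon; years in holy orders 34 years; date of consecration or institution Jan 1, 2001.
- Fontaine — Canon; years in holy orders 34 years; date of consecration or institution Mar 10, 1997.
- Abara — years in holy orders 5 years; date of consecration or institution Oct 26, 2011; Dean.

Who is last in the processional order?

Quinn

By dignity: Leclerc (Abbot); then Abara and Nakamura (Dean); then Fontaine, Sato, Szabo and Quinn (Canon).
Abara and Nakamura both have years in holy orders 5 years, so the next rule applies.
Among Abara and Nakamura, by date of consecration or institution (earlier first): Abara (Oct 26, 2011) before Nakamura (Oct 20, 2015).
Fontaine, Sato, Szabo and Quinn all have years in holy orders 34 years, so the next rule applies.
Among Fontaine, Sato, Szabo and Quinn, by date of consecration or institution (earlier first): Fontaine (Mar 10, 1997) before Sato (Dec 15, 2000) before Szabo (Jan 1, 2001) before Quinn (Mar 7, 2003).
Order: Leclerc, Abara, Nakamura, Fontaine, Sato, Szabo, Quinn.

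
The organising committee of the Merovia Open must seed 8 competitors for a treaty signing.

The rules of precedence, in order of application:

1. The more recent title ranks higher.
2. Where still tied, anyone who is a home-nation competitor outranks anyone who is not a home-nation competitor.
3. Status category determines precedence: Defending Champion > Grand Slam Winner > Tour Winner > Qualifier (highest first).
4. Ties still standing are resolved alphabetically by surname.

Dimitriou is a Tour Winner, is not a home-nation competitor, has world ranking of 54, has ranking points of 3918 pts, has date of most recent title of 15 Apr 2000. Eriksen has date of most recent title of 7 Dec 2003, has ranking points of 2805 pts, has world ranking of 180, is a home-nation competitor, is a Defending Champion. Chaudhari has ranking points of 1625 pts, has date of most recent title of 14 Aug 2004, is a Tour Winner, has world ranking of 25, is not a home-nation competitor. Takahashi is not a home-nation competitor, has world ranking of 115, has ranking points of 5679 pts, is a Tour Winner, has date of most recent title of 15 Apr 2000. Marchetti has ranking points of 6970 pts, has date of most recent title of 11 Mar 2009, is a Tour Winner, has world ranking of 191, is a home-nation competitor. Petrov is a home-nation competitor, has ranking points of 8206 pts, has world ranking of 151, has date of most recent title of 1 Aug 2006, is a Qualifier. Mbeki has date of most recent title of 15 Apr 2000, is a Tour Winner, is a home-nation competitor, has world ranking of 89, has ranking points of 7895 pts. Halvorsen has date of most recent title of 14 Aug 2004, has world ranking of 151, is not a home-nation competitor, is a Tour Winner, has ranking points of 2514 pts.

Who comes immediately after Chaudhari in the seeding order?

Halvorsen

By date of most recent title (later first): Marchetti (11 Mar 2009); then Petrov (1 Aug 2006); then Chaudhari and Halvorsen (both 14 Aug 2004); then Eriksen (7 Dec 2003); then Mbeki, Dimitriou and Takahashi (each 15 Apr 2000).
Chaudhari and Halvorsen are each not a home-nation competitor, so the next rule applies.
Chaudhari and Halvorsen are each Tour Winner, so the next rule applies.
Among Chaudhari and Halvorsen, alphabetically by surname: Chaudhari before Halvorsen.
Among Mbeki, Dimitriou and Takahashi, a home-nation competitor before not a home-nation competitor: Mbeki (a home-nation competitor) before Dimitriou and Takahashi (not a home-nation competitor).
Dimitriou and Takahashi are each Tour Winner, so the next rule applies.
Among Dimitriou and Takahashi, alphabetically by surname: Dimitriou before Takahashi.
Order: Marchetti, Petrov, Chaudhari, Halvorsen, Eriksen, Mbeki, Dimitriou, Takahashi.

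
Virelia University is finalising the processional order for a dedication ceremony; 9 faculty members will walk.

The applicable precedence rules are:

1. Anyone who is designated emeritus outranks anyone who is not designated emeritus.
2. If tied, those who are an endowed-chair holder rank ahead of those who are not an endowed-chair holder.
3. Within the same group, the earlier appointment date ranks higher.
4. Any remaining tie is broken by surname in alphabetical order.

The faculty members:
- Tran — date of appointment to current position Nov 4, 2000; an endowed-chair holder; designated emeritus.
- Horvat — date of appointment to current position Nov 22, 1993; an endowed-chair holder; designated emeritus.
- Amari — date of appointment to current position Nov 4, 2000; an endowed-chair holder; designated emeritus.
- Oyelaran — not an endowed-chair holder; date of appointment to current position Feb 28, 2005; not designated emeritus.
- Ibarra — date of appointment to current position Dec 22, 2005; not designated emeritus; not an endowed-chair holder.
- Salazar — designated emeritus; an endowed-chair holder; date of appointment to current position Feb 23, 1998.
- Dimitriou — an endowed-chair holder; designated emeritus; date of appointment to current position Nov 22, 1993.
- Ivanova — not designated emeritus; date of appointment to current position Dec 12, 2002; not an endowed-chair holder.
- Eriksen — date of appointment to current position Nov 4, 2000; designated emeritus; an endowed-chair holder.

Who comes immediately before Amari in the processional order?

Salazar

By the first rule: Dimitriou, Horvat, Salazar, Amari, Eriksen and Tran (each designated emeritus); then Ivanova, Oyelaran and Ibarra (each not designated emeritus).
Dimitriou, Horvat, Salazar, Amari, Eriksen and Tran are each an endowed-chair holder, so the next rule applies.
Among Dimitriou, Horvat, Salazar, Amari, Eriksen and Tran, by date of appointment to current position (earlier first): Dimitriou and Horvat (Nov 22, 1993) before Salazar (Feb 23, 1998) before Amari, Eriksen and Tran (Nov 4, 2000).
Among Dimitriou and Horvat, alphabetically by surname: Dimitriou before Horvat.
Among Amari, Eriksen and Tran, alphabetically by surname: Amari before Eriksen before Tran.
Ivanova, Oyelaran and Ibarra are each not an endowed-chair holder, so the next rule applies.
Among Ivanova, Oyelaran and Ibarra, by date of appointment to current position (earlier first): Ivanova (Dec 12, 2002) before Oyelaran (Feb 28, 2005) before Ibarra (Dec 22, 2005).
Order: Dimitriou, Horvat, Salazar, Amari, Eriksen, Tran, Ivanova, Oyelaran, Ibarra.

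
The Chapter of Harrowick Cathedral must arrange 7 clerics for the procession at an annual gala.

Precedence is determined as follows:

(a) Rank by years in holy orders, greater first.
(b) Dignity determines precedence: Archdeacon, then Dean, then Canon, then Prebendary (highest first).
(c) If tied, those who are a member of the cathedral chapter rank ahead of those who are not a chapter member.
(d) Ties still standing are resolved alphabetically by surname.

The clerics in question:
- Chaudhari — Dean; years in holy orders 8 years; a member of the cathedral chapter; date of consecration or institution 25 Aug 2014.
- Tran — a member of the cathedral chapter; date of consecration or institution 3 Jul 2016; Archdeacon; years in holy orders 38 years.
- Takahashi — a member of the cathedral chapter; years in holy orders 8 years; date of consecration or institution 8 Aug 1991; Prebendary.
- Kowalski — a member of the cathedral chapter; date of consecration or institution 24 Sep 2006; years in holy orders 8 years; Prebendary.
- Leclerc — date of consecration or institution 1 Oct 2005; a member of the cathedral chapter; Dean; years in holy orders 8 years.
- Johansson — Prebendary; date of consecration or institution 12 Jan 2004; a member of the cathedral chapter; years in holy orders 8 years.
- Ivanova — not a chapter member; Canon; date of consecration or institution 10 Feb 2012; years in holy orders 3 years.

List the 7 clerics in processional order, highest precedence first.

By years in holy orders (higher first): Tran (38 years); then Chaudhari, Leclerc, Johansson, Kowalski and Takahashi (each 8 years); then Ivanova (3 years).
Among Chaudhari, Leclerc, Johansson, Kowalski and Takahashi, by dignity: Chaudhari and Leclerc (Dean) before Johansson, Kowalski and Takahashi (Prebendary).
Chaudhari and Leclerc are each a member of the cathedral chapter, so the next rule applies.
Among Chaudhari and Leclerc, alphabetically by surname: Chaudhari before Leclerc.
Johansson, Kowalski and Takahashi are each a member of the cathedral chapter, so the next rule applies.
Among Johansson, Kowalski and Takahashi, alphabetically by surname: Johansson before Kowalski before Takahashi.
Full order: Tran, Chaudhari, Leclerc, Johansson, Kowalski, Takahashi, Ivanova.

Tran, Chaudhari, Leclerc, Johansson, Kowalski, Takahashi, Ivanova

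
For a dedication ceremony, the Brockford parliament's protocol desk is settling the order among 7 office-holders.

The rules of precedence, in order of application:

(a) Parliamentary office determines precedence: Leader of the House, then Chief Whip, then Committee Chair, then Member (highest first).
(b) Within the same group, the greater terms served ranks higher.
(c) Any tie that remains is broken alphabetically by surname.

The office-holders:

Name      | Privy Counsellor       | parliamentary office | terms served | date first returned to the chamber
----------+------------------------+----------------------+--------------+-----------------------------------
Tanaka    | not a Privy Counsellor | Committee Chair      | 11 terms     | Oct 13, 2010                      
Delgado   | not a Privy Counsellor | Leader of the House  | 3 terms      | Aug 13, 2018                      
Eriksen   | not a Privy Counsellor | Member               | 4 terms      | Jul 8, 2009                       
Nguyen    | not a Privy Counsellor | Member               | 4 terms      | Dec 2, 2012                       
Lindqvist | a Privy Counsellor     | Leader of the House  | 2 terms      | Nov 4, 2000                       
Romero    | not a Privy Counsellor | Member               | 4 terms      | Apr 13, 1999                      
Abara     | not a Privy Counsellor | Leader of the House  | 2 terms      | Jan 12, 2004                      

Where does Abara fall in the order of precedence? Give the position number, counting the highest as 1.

By parliamentary office: Delgado, Abara and Lindqvist (Leader of the House); then Tanaka (Committee Chair); then Eriksen, Nguyen and Romero (Member).
Among Delgado, Abara and Lindqvist, by terms served (higher first): Delgado (3 terms) before Abara and Lindqvist (2 terms).
Among Abara and Lindqvist, alphabetically by surname: Abara before Lindqvist.
Eriksen, Nguyen and Romero all have terms served 4 terms, so the next rule applies.
Among Eriksen, Nguyen and Romero, alphabetically by surname: Eriksen before Nguyen before Romero.
Order: Delgado, Abara, Lindqvist, Tanaka, Eriksen, Nguyen, Romero. So position 2.

2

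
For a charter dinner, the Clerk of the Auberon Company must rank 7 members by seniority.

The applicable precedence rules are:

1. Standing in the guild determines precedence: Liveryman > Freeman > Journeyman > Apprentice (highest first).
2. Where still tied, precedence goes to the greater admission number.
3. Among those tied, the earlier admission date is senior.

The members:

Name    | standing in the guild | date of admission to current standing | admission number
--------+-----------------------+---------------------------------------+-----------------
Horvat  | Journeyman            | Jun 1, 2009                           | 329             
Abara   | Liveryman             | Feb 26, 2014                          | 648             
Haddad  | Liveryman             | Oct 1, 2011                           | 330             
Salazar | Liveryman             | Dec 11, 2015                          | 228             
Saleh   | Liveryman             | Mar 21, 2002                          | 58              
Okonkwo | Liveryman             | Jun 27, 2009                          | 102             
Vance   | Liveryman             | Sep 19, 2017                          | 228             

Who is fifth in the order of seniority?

Okonkwo

By standing in the guild: Abara, Haddad, Salazar, Vance, Okonkwo and Saleh (Liveryman); then Horvat (Journeyman).
Among Abara, Haddad, Salazar, Vance, Okonkwo and Saleh, by admission number (higher first): Abara (648) before Haddad (330) before Salazar and Vance (228) before Okonkwo (102) before Saleh (58).
Among Salazar and Vance, by date of admission to current standing (earlier first): Salazar (Dec 11, 2015) before Vance (Sep 19, 2017).
Order: Abara, Haddad, Salazar, Vance, Okonkwo, Saleh, Horvat.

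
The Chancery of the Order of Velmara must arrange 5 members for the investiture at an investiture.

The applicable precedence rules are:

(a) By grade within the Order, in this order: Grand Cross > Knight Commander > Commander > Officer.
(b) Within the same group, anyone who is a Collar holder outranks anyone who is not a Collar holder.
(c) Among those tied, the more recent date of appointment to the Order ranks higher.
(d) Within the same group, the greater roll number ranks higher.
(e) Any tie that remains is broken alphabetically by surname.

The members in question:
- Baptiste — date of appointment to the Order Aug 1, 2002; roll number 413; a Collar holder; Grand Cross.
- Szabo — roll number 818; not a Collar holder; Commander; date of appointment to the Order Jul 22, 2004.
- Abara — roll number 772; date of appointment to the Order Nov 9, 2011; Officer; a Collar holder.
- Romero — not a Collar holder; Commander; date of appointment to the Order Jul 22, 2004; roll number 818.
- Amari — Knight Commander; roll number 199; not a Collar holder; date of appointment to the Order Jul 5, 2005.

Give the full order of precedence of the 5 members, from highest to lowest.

Baptiste, Amari, Romero, Szabo, Abara

By grade within the Order: Baptiste (Grand Cross); then Amari (Knight Commander); then Romero and Szabo (Commander); then Abara (Officer).
Romero and Szabo are each not a Collar holder, so the next rule applies.
Romero and Szabo both have date of appointment to the Order Jul 22, 2004, so the next rule applies.
Romero and Szabo both have roll number 818, so the next rule applies.
Among Romero and Szabo, alphabetically by surname: Romero before Szabo.
Full order: Baptiste, Amari, Romero, Szabo, Abara.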